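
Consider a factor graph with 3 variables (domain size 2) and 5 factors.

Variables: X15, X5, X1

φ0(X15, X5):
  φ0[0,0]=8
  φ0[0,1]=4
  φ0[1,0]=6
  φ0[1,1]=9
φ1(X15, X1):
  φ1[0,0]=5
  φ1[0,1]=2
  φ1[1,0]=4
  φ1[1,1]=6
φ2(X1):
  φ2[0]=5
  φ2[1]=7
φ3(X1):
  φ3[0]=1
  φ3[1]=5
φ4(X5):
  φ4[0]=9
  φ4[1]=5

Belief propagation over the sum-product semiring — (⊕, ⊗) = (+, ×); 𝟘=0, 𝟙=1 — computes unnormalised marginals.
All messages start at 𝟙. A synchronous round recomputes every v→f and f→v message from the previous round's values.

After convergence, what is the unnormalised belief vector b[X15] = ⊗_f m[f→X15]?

init: all messages = 𝟙 over 2 values
r1 m[φ0→X15] = [12, 15]
r1 m[φ0→X5] = [14, 13]
r1 m[φ1→X15] = [7, 10]
r1 m[φ1→X1] = [9, 8]
r1 m[φ2→X1] = [5, 7]
r1 m[φ3→X1] = [1, 5]
r1 m[φ4→X5] = [9, 5]
r1 m[X15→φ0] = [1, 1]
r1 m[X15→φ1] = [1, 1]
r1 m[X5→φ0] = [1, 1]
r1 m[X5→φ4] = [1, 1]
r1 m[X1→φ1] = [1, 1]
r1 m[X1→φ2] = [1, 1]
r1 m[X1→φ3] = [1, 1]
r2 m[φ0→X15] = [12, 15]
r2 m[φ0→X5] = [14, 13]
r2 m[φ1→X15] = [7, 10]
r2 m[φ1→X1] = [9, 8]
r2 m[φ2→X1] = [5, 7]
r2 m[φ3→X1] = [1, 5]
r2 m[φ4→X5] = [9, 5]
r2 m[X15→φ0] = [7, 10]
r2 m[X15→φ1] = [12, 15]
r2 m[X5→φ0] = [9, 5]
r2 m[X5→φ4] = [14, 13]
r2 m[X1→φ1] = [5, 35]
r2 m[X1→φ2] = [9, 40]
r2 m[X1→φ3] = [45, 56]
r3 m[φ0→X15] = [92, 99]
r3 m[φ0→X5] = [116, 118]
r3 m[φ1→X15] = [95, 230]
r3 m[φ1→X1] = [120, 114]
r3 m[φ2→X1] = [5, 7]
r3 m[φ3→X1] = [1, 5]
r3 m[φ4→X5] = [9, 5]
r3 m[X15→φ0] = [7, 10]
r3 m[X15→φ1] = [12, 15]
r3 m[X5→φ0] = [9, 5]
r3 m[X5→φ4] = [14, 13]
r3 m[X1→φ1] = [5, 35]
r3 m[X1→φ2] = [9, 40]
r3 m[X1→φ3] = [45, 56]
r4 m[φ0→X15] = [92, 99]
r4 m[φ0→X5] = [116, 118]
r4 m[φ1→X15] = [95, 230]
r4 m[φ1→X1] = [120, 114]
r4 m[φ2→X1] = [5, 7]
r4 m[φ3→X1] = [1, 5]
r4 m[φ4→X5] = [9, 5]
r4 m[X15→φ0] = [95, 230]
r4 m[X15→φ1] = [92, 99]
r4 m[X5→φ0] = [9, 5]
r4 m[X5→φ4] = [116, 118]
r4 m[X1→φ1] = [5, 35]
r4 m[X1→φ2] = [120, 570]
r4 m[X1→φ3] = [600, 798]
r5 m[φ0→X15] = [92, 99]
r5 m[φ0→X5] = [2140, 2450]
r5 m[φ1→X15] = [95, 230]
r5 m[φ1→X1] = [856, 778]
r5 m[φ2→X1] = [5, 7]
r5 m[φ3→X1] = [1, 5]
r5 m[φ4→X5] = [9, 5]
r5 m[X15→φ0] = [95, 230]
r5 m[X15→φ1] = [92, 99]
r5 m[X5→φ0] = [9, 5]
r5 m[X5→φ4] = [116, 118]
r5 m[X1→φ1] = [5, 35]
r5 m[X1→φ2] = [120, 570]
r5 m[X1→φ3] = [600, 798]
r6 m[φ0→X15] = [92, 99]
r6 m[φ0→X5] = [2140, 2450]
r6 m[φ1→X15] = [95, 230]
r6 m[φ1→X1] = [856, 778]
r6 m[φ2→X1] = [5, 7]
r6 m[φ3→X1] = [1, 5]
r6 m[φ4→X5] = [9, 5]
r6 m[X15→φ0] = [95, 230]
r6 m[X15→φ1] = [92, 99]
r6 m[X5→φ0] = [9, 5]
r6 m[X5→φ4] = [2140, 2450]
r6 m[X1→φ1] = [5, 35]
r6 m[X1→φ2] = [856, 3890]
r6 m[X1→φ3] = [4280, 5446]
r7 m[φ0→X15] = [92, 99]
r7 m[φ0→X5] = [2140, 2450]
r7 m[φ1→X15] = [95, 230]
r7 m[φ1→X1] = [856, 778]
r7 m[φ2→X1] = [5, 7]
r7 m[φ3→X1] = [1, 5]
r7 m[φ4→X5] = [9, 5]
r7 m[X15→φ0] = [95, 230]
r7 m[X15→φ1] = [92, 99]
r7 m[X5→φ0] = [9, 5]
r7 m[X5→φ4] = [2140, 2450]
r7 m[X1→φ1] = [5, 35]
r7 m[X1→φ2] = [856, 3890]
r7 m[X1→φ3] = [4280, 5446]
fixed point reached at round 7
b[X15] = ⊗ incoming = [8740, 22770]

b[X15] = [8740, 22770]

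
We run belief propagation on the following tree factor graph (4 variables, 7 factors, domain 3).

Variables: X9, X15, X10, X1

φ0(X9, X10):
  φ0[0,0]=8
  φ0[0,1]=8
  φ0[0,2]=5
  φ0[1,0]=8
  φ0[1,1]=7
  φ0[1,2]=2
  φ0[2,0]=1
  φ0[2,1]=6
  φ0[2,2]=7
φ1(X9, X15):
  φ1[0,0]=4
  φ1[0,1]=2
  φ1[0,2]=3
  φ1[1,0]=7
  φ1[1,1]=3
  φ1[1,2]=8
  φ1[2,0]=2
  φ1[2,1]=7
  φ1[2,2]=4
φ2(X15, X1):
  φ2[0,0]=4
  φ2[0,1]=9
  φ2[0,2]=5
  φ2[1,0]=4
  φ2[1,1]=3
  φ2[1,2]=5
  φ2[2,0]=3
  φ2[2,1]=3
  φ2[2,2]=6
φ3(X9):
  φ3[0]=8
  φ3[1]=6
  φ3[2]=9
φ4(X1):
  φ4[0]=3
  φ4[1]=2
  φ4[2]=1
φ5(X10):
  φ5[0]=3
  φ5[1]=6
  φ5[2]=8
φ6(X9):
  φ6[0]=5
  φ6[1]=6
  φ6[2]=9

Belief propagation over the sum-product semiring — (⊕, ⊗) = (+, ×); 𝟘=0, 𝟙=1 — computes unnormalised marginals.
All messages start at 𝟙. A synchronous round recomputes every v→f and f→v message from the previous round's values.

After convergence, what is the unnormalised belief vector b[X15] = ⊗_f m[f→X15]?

init: all messages = 𝟙 over 3 values
r1 m[φ0→X9] = [21, 17, 14]
r1 m[φ0→X10] = [17, 21, 14]
r1 m[φ1→X9] = [9, 18, 13]
r1 m[φ1→X15] = [13, 12, 15]
r1 m[φ2→X15] = [18, 12, 12]
r1 m[φ2→X1] = [11, 15, 16]
r1 m[φ3→X9] = [8, 6, 9]
r1 m[φ4→X1] = [3, 2, 1]
r1 m[φ5→X10] = [3, 6, 8]
r1 m[φ6→X9] = [5, 6, 9]
r1 m[X9→φ0] = [1, 1, 1]
r1 m[X9→φ1] = [1, 1, 1]
r1 m[X9→φ3] = [1, 1, 1]
r1 m[X9→φ6] = [1, 1, 1]
r1 m[X15→φ1] = [1, 1, 1]
r1 m[X15→φ2] = [1, 1, 1]
r1 m[X10→φ0] = [1, 1, 1]
r1 m[X10→φ5] = [1, 1, 1]
r1 m[X1→φ2] = [1, 1, 1]
r1 m[X1→φ4] = [1, 1, 1]
r2 m[φ0→X9] = [21, 17, 14]
r2 m[φ0→X10] = [17, 21, 14]
r2 m[φ1→X9] = [9, 18, 13]
r2 m[φ1→X15] = [13, 12, 15]
r2 m[φ2→X15] = [18, 12, 12]
r2 m[φ2→X1] = [11, 15, 16]
r2 m[φ3→X9] = [8, 6, 9]
r2 m[φ4→X1] = [3, 2, 1]
r2 m[φ5→X10] = [3, 6, 8]
r2 m[φ6→X9] = [5, 6, 9]
r2 m[X9→φ0] = [360, 648, 1053]
r2 m[X9→φ1] = [840, 612, 1134]
r2 m[X9→φ3] = [945, 1836, 1638]
r2 m[X9→φ6] = [1512, 1836, 1638]
r2 m[X15→φ1] = [18, 12, 12]
r2 m[X15→φ2] = [13, 12, 15]
r2 m[X10→φ0] = [3, 6, 8]
r2 m[X10→φ5] = [17, 21, 14]
r2 m[X1→φ2] = [3, 2, 1]
r2 m[X1→φ4] = [11, 15, 16]
r3 m[φ0→X9] = [112, 82, 95]
r3 m[φ0→X10] = [9117, 13734, 10467]
r3 m[φ1→X9] = [132, 258, 168]
r3 m[φ1→X15] = [9912, 11454, 11952]
r3 m[φ2→X15] = [35, 23, 21]
r3 m[φ2→X1] = [145, 198, 215]
r3 m[φ3→X9] = [8, 6, 9]
r3 m[φ4→X1] = [3, 2, 1]
r3 m[φ5→X10] = [3, 6, 8]
r3 m[φ6→X9] = [5, 6, 9]
r3 m[X9→φ0] = [360, 648, 1053]
r3 m[X9→φ1] = [840, 612, 1134]
r3 m[X9→φ3] = [945, 1836, 1638]
r3 m[X9→φ6] = [1512, 1836, 1638]
r3 m[X15→φ1] = [18, 12, 12]
r3 m[X15→φ2] = [13, 12, 15]
r3 m[X10→φ0] = [3, 6, 8]
r3 m[X10→φ5] = [17, 21, 14]
r3 m[X1→φ2] = [3, 2, 1]
r3 m[X1→φ4] = [11, 15, 16]
r4 m[φ0→X9] = [112, 82, 95]
r4 m[φ0→X10] = [9117, 13734, 10467]
r4 m[φ1→X9] = [132, 258, 168]
r4 m[φ1→X15] = [9912, 11454, 11952]
r4 m[φ2→X15] = [35, 23, 21]
r4 m[φ2→X1] = [145, 198, 215]
r4 m[φ3→X9] = [8, 6, 9]
r4 m[φ4→X1] = [3, 2, 1]
r4 m[φ5→X10] = [3, 6, 8]
r4 m[φ6→X9] = [5, 6, 9]
r4 m[X9→φ0] = [5280, 9288, 13608]
r4 m[X9→φ1] = [4480, 2952, 7695]
r4 m[X9→φ3] = [73920, 126936, 143640]
r4 m[X9→φ6] = [118272, 126936, 143640]
r4 m[X15→φ1] = [35, 23, 21]
r4 m[X15→φ2] = [9912, 11454, 11952]
r4 m[X10→φ0] = [3, 6, 8]
r4 m[X10→φ5] = [9117, 13734, 10467]
r4 m[X1→φ2] = [3, 2, 1]
r4 m[X1→φ4] = [145, 198, 215]
r5 m[φ0→X9] = [112, 82, 95]
r5 m[φ0→X10] = [130152, 188904, 140232]
r5 m[φ1→X9] = [249, 482, 315]
r5 m[φ1→X15] = [53974, 71681, 67836]
r5 m[φ2→X15] = [35, 23, 21]
r5 m[φ2→X1] = [121320, 159426, 178542]
r5 m[φ3→X9] = [8, 6, 9]
r5 m[φ4→X1] = [3, 2, 1]
r5 m[φ5→X10] = [3, 6, 8]
r5 m[φ6→X9] = [5, 6, 9]
r5 m[X9→φ0] = [5280, 9288, 13608]
r5 m[X9→φ1] = [4480, 2952, 7695]
r5 m[X9→φ3] = [73920, 126936, 143640]
r5 m[X9→φ6] = [118272, 126936, 143640]
r5 m[X15→φ1] = [35, 23, 21]
r5 m[X15→φ2] = [9912, 11454, 11952]
r5 m[X10→φ0] = [3, 6, 8]
r5 m[X10→φ5] = [9117, 13734, 10467]
r5 m[X1→φ2] = [3, 2, 1]
r5 m[X1→φ4] = [145, 198, 215]
r6 m[φ0→X9] = [112, 82, 95]
r6 m[φ0→X10] = [130152, 188904, 140232]
r6 m[φ1→X9] = [249, 482, 315]
r6 m[φ1→X15] = [53974, 71681, 67836]
r6 m[φ2→X15] = [35, 23, 21]
r6 m[φ2→X1] = [121320, 159426, 178542]
r6 m[φ3→X9] = [8, 6, 9]
r6 m[φ4→X1] = [3, 2, 1]
r6 m[φ5→X10] = [3, 6, 8]
r6 m[φ6→X9] = [5, 6, 9]
r6 m[X9→φ0] = [9960, 17352, 25515]
r6 m[X9→φ1] = [4480, 2952, 7695]
r6 m[X9→φ3] = [139440, 237144, 269325]
r6 m[X9→φ6] = [223104, 237144, 269325]
r6 m[X15→φ1] = [35, 23, 21]
r6 m[X15→φ2] = [53974, 71681, 67836]
r6 m[X10→φ0] = [3, 6, 8]
r6 m[X10→φ5] = [130152, 188904, 140232]
r6 m[X1→φ2] = [3, 2, 1]
r6 m[X1→φ4] = [121320, 159426, 178542]
r7 m[φ0→X9] = [112, 82, 95]
r7 m[φ0→X10] = [244011, 354234, 263109]
r7 m[φ1→X9] = [249, 482, 315]
r7 m[φ1→X15] = [53974, 71681, 67836]
r7 m[φ2→X15] = [35, 23, 21]
r7 m[φ2→X1] = [706128, 904317, 1035291]
r7 m[φ3→X9] = [8, 6, 9]
r7 m[φ4→X1] = [3, 2, 1]
r7 m[φ5→X10] = [3, 6, 8]
r7 m[φ6→X9] = [5, 6, 9]
r7 m[X9→φ0] = [9960, 17352, 25515]
r7 m[X9→φ1] = [4480, 2952, 7695]
r7 m[X9→φ3] = [139440, 237144, 269325]
r7 m[X9→φ6] = [223104, 237144, 269325]
r7 m[X15→φ1] = [35, 23, 21]
r7 m[X15→φ2] = [53974, 71681, 67836]
r7 m[X10→φ0] = [3, 6, 8]
r7 m[X10→φ5] = [130152, 188904, 140232]
r7 m[X1→φ2] = [3, 2, 1]
r7 m[X1→φ4] = [121320, 159426, 178542]
r8 m[φ0→X9] = [112, 82, 95]
r8 m[φ0→X10] = [244011, 354234, 263109]
r8 m[φ1→X9] = [249, 482, 315]
r8 m[φ1→X15] = [53974, 71681, 67836]
r8 m[φ2→X15] = [35, 23, 21]
r8 m[φ2→X1] = [706128, 904317, 1035291]
r8 m[φ3→X9] = [8, 6, 9]
r8 m[φ4→X1] = [3, 2, 1]
r8 m[φ5→X10] = [3, 6, 8]
r8 m[φ6→X9] = [5, 6, 9]
r8 m[X9→φ0] = [9960, 17352, 25515]
r8 m[X9→φ1] = [4480, 2952, 7695]
r8 m[X9→φ3] = [139440, 237144, 269325]
r8 m[X9→φ6] = [223104, 237144, 269325]
r8 m[X15→φ1] = [35, 23, 21]
r8 m[X15→φ2] = [53974, 71681, 67836]
r8 m[X10→φ0] = [3, 6, 8]
r8 m[X10→φ5] = [244011, 354234, 263109]
r8 m[X1→φ2] = [3, 2, 1]
r8 m[X1→φ4] = [706128, 904317, 1035291]
r9 m[φ0→X9] = [112, 82, 95]
r9 m[φ0→X10] = [244011, 354234, 263109]
r9 m[φ1→X9] = [249, 482, 315]
r9 m[φ1→X15] = [53974, 71681, 67836]
r9 m[φ2→X15] = [35, 23, 21]
r9 m[φ2→X1] = [706128, 904317, 1035291]
r9 m[φ3→X9] = [8, 6, 9]
r9 m[φ4→X1] = [3, 2, 1]
r9 m[φ5→X10] = [3, 6, 8]
r9 m[φ6→X9] = [5, 6, 9]
r9 m[X9→φ0] = [9960, 17352, 25515]
r9 m[X9→φ1] = [4480, 2952, 7695]
r9 m[X9→φ3] = [139440, 237144, 269325]
r9 m[X9→φ6] = [223104, 237144, 269325]
r9 m[X15→φ1] = [35, 23, 21]
r9 m[X15→φ2] = [53974, 71681, 67836]
r9 m[X10→φ0] = [3, 6, 8]
r9 m[X10→φ5] = [244011, 354234, 263109]
r9 m[X1→φ2] = [3, 2, 1]
r9 m[X1→φ4] = [706128, 904317, 1035291]
fixed point reached at round 9
b[X15] = ⊗ incoming = [1889090, 1648663, 1424556]

b[X15] = [1889090, 1648663, 1424556]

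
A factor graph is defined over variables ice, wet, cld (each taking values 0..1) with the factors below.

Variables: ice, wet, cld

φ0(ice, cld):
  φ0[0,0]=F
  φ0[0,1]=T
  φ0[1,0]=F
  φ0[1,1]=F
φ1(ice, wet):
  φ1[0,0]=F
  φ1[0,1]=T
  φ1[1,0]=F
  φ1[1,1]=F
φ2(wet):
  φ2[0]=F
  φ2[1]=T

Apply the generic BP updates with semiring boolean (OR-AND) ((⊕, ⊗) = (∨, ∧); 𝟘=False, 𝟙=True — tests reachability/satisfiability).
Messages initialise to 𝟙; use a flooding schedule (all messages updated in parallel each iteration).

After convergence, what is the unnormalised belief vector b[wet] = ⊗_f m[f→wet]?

init: all messages = 𝟙 over 2 values
r1 m[φ0→ice] = [T, F]
r1 m[φ0→cld] = [F, T]
r1 m[φ1→ice] = [T, F]
r1 m[φ1→wet] = [F, T]
r1 m[φ2→wet] = [F, T]
r1 m[ice→φ0] = [T, T]
r1 m[ice→φ1] = [T, T]
r1 m[wet→φ1] = [T, T]
r1 m[wet→φ2] = [T, T]
r1 m[cld→φ0] = [T, T]
r2 m[φ0→ice] = [T, F]
r2 m[φ0→cld] = [F, T]
r2 m[φ1→ice] = [T, F]
r2 m[φ1→wet] = [F, T]
r2 m[φ2→wet] = [F, T]
r2 m[ice→φ0] = [T, F]
r2 m[ice→φ1] = [T, F]
r2 m[wet→φ1] = [F, T]
r2 m[wet→φ2] = [F, T]
r2 m[cld→φ0] = [T, T]
r3 m[φ0→ice] = [T, F]
r3 m[φ0→cld] = [F, T]
r3 m[φ1→ice] = [T, F]
r3 m[φ1→wet] = [F, T]
r3 m[φ2→wet] = [F, T]
r3 m[ice→φ0] = [T, F]
r3 m[ice→φ1] = [T, F]
r3 m[wet→φ1] = [F, T]
r3 m[wet→φ2] = [F, T]
r3 m[cld→φ0] = [T, T]
fixed point reached at round 3
b[wet] = ⊗ incoming = [F, T]

b[wet] = [F, T]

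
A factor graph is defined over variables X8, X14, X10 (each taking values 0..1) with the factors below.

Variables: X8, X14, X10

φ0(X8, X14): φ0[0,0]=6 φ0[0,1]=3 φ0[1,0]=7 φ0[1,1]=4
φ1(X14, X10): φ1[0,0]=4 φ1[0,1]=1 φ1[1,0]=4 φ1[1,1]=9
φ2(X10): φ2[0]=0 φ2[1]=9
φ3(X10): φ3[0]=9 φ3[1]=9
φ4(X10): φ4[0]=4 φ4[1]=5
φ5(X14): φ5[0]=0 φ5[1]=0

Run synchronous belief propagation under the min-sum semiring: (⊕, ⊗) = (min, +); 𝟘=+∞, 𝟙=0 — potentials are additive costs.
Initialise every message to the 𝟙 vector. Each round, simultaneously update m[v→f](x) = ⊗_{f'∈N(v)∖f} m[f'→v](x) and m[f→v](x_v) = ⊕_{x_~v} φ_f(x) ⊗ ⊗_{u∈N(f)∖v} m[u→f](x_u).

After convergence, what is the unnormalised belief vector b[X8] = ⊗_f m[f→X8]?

b[X8] = [20, 21]

init: all messages = 𝟙 over 2 values
r1 m[φ0→X8] = [3, 4]
r1 m[φ0→X14] = [6, 3]
r1 m[φ1→X14] = [1, 4]
r1 m[φ1→X10] = [4, 1]
r1 m[φ2→X10] = [0, 9]
r1 m[φ3→X10] = [9, 9]
r1 m[φ4→X10] = [4, 5]
r1 m[φ5→X14] = [0, 0]
r1 m[X8→φ0] = [0, 0]
r1 m[X14→φ0] = [0, 0]
r1 m[X14→φ1] = [0, 0]
r1 m[X14→φ5] = [0, 0]
r1 m[X10→φ1] = [0, 0]
r1 m[X10→φ2] = [0, 0]
r1 m[X10→φ3] = [0, 0]
r1 m[X10→φ4] = [0, 0]
r2 m[φ0→X8] = [3, 4]
r2 m[φ0→X14] = [6, 3]
r2 m[φ1→X14] = [1, 4]
r2 m[φ1→X10] = [4, 1]
r2 m[φ2→X10] = [0, 9]
r2 m[φ3→X10] = [9, 9]
r2 m[φ4→X10] = [4, 5]
r2 m[φ5→X14] = [0, 0]
r2 m[X8→φ0] = [0, 0]
r2 m[X14→φ0] = [1, 4]
r2 m[X14→φ1] = [6, 3]
r2 m[X14→φ5] = [7, 7]
r2 m[X10→φ1] = [13, 23]
r2 m[X10→φ2] = [17, 15]
r2 m[X10→φ3] = [8, 15]
r2 m[X10→φ4] = [13, 19]
r3 m[φ0→X8] = [7, 8]
r3 m[φ0→X14] = [6, 3]
r3 m[φ1→X14] = [17, 17]
r3 m[φ1→X10] = [7, 7]
r3 m[φ2→X10] = [0, 9]
r3 m[φ3→X10] = [9, 9]
r3 m[φ4→X10] = [4, 5]
r3 m[φ5→X14] = [0, 0]
r3 m[X8→φ0] = [0, 0]
r3 m[X14→φ0] = [1, 4]
r3 m[X14→φ1] = [6, 3]
r3 m[X14→φ5] = [7, 7]
r3 m[X10→φ1] = [13, 23]
r3 m[X10→φ2] = [17, 15]
r3 m[X10→φ3] = [8, 15]
r3 m[X10→φ4] = [13, 19]
r4 m[φ0→X8] = [7, 8]
r4 m[φ0→X14] = [6, 3]
r4 m[φ1→X14] = [17, 17]
r4 m[φ1→X10] = [7, 7]
r4 m[φ2→X10] = [0, 9]
r4 m[φ3→X10] = [9, 9]
r4 m[φ4→X10] = [4, 5]
r4 m[φ5→X14] = [0, 0]
r4 m[X8→φ0] = [0, 0]
r4 m[X14→φ0] = [17, 17]
r4 m[X14→φ1] = [6, 3]
r4 m[X14→φ5] = [23, 20]
r4 m[X10→φ1] = [13, 23]
r4 m[X10→φ2] = [20, 21]
r4 m[X10→φ3] = [11, 21]
r4 m[X10→φ4] = [16, 25]
r5 m[φ0→X8] = [20, 21]
r5 m[φ0→X14] = [6, 3]
r5 m[φ1→X14] = [17, 17]
r5 m[φ1→X10] = [7, 7]
r5 m[φ2→X10] = [0, 9]
r5 m[φ3→X10] = [9, 9]
r5 m[φ4→X10] = [4, 5]
r5 m[φ5→X14] = [0, 0]
r5 m[X8→φ0] = [0, 0]
r5 m[X14→φ0] = [17, 17]
r5 m[X14→φ1] = [6, 3]
r5 m[X14→φ5] = [23, 20]
r5 m[X10→φ1] = [13, 23]
r5 m[X10→φ2] = [20, 21]
r5 m[X10→φ3] = [11, 21]
r5 m[X10→φ4] = [16, 25]
r6 m[φ0→X8] = [20, 21]
r6 m[φ0→X14] = [6, 3]
r6 m[φ1→X14] = [17, 17]
r6 m[φ1→X10] = [7, 7]
r6 m[φ2→X10] = [0, 9]
r6 m[φ3→X10] = [9, 9]
r6 m[φ4→X10] = [4, 5]
r6 m[φ5→X14] = [0, 0]
r6 m[X8→φ0] = [0, 0]
r6 m[X14→φ0] = [17, 17]
r6 m[X14→φ1] = [6, 3]
r6 m[X14→φ5] = [23, 20]
r6 m[X10→φ1] = [13, 23]
r6 m[X10→φ2] = [20, 21]
r6 m[X10→φ3] = [11, 21]
r6 m[X10→φ4] = [16, 25]
fixed point reached at round 6
b[X8] = ⊗ incoming = [20, 21]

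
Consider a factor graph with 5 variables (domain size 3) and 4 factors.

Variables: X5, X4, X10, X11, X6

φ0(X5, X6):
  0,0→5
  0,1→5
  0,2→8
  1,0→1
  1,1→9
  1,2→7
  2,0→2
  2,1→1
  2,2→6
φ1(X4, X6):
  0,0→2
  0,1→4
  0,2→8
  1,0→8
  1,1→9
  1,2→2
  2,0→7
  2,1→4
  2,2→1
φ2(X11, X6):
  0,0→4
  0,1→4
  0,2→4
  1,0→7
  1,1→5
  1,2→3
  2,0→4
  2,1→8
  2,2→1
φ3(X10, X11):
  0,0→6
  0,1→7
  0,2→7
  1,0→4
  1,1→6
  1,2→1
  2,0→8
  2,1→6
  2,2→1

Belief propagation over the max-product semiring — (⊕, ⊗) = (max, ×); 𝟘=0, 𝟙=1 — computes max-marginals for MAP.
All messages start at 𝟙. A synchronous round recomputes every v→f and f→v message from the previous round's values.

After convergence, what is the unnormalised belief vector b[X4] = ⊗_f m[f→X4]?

b[X4] = [2048, 4536, 2016]

init: all messages = 𝟙 over 3 values
r1 m[φ0→X5] = [8, 9, 6]
r1 m[φ0→X6] = [5, 9, 8]
r1 m[φ1→X4] = [8, 9, 7]
r1 m[φ1→X6] = [8, 9, 8]
r1 m[φ2→X11] = [4, 7, 8]
r1 m[φ2→X6] = [7, 8, 4]
r1 m[φ3→X10] = [7, 6, 8]
r1 m[φ3→X11] = [8, 7, 7]
r1 m[X5→φ0] = [1, 1, 1]
r1 m[X4→φ1] = [1, 1, 1]
r1 m[X10→φ3] = [1, 1, 1]
r1 m[X11→φ2] = [1, 1, 1]
r1 m[X11→φ3] = [1, 1, 1]
r1 m[X6→φ0] = [1, 1, 1]
r1 m[X6→φ1] = [1, 1, 1]
r1 m[X6→φ2] = [1, 1, 1]
r2 m[φ0→X5] = [8, 9, 6]
r2 m[φ0→X6] = [5, 9, 8]
r2 m[φ1→X4] = [8, 9, 7]
r2 m[φ1→X6] = [8, 9, 8]
r2 m[φ2→X11] = [4, 7, 8]
r2 m[φ2→X6] = [7, 8, 4]
r2 m[φ3→X10] = [7, 6, 8]
r2 m[φ3→X11] = [8, 7, 7]
r2 m[X5→φ0] = [1, 1, 1]
r2 m[X4→φ1] = [1, 1, 1]
r2 m[X10→φ3] = [1, 1, 1]
r2 m[X11→φ2] = [8, 7, 7]
r2 m[X11→φ3] = [4, 7, 8]
r2 m[X6→φ0] = [56, 72, 32]
r2 m[X6→φ1] = [35, 72, 32]
r2 m[X6→φ2] = [40, 81, 64]
r3 m[φ0→X5] = [360, 648, 192]
r3 m[φ0→X6] = [5, 9, 8]
r3 m[φ1→X4] = [288, 648, 288]
r3 m[φ1→X6] = [8, 9, 8]
r3 m[φ2→X11] = [324, 405, 648]
r3 m[φ2→X6] = [49, 56, 32]
r3 m[φ3→X10] = [56, 42, 42]
r3 m[φ3→X11] = [8, 7, 7]
r3 m[X5→φ0] = [1, 1, 1]
r3 m[X4→φ1] = [1, 1, 1]
r3 m[X10→φ3] = [1, 1, 1]
r3 m[X11→φ2] = [8, 7, 7]
r3 m[X11→φ3] = [4, 7, 8]
r3 m[X6→φ0] = [56, 72, 32]
r3 m[X6→φ1] = [35, 72, 32]
r3 m[X6→φ2] = [40, 81, 64]
r4 m[φ0→X5] = [360, 648, 192]
r4 m[φ0→X6] = [5, 9, 8]
r4 m[φ1→X4] = [288, 648, 288]
r4 m[φ1→X6] = [8, 9, 8]
r4 m[φ2→X11] = [324, 405, 648]
r4 m[φ2→X6] = [49, 56, 32]
r4 m[φ3→X10] = [56, 42, 42]
r4 m[φ3→X11] = [8, 7, 7]
r4 m[X5→φ0] = [1, 1, 1]
r4 m[X4→φ1] = [1, 1, 1]
r4 m[X10→φ3] = [1, 1, 1]
r4 m[X11→φ2] = [8, 7, 7]
r4 m[X11→φ3] = [324, 405, 648]
r4 m[X6→φ0] = [392, 504, 256]
r4 m[X6→φ1] = [245, 504, 256]
r4 m[X6→φ2] = [40, 81, 64]
r5 m[φ0→X5] = [2520, 4536, 1536]
r5 m[φ0→X6] = [5, 9, 8]
r5 m[φ1→X4] = [2048, 4536, 2016]
r5 m[φ1→X6] = [8, 9, 8]
r5 m[φ2→X11] = [324, 405, 648]
r5 m[φ2→X6] = [49, 56, 32]
r5 m[φ3→X10] = [4536, 2430, 2592]
r5 m[φ3→X11] = [8, 7, 7]
r5 m[X5→φ0] = [1, 1, 1]
r5 m[X4→φ1] = [1, 1, 1]
r5 m[X10→φ3] = [1, 1, 1]
r5 m[X11→φ2] = [8, 7, 7]
r5 m[X11→φ3] = [324, 405, 648]
r5 m[X6→φ0] = [392, 504, 256]
r5 m[X6→φ1] = [245, 504, 256]
r5 m[X6→φ2] = [40, 81, 64]
r6 m[φ0→X5] = [2520, 4536, 1536]
r6 m[φ0→X6] = [5, 9, 8]
r6 m[φ1→X4] = [2048, 4536, 2016]
r6 m[φ1→X6] = [8, 9, 8]
r6 m[φ2→X11] = [324, 405, 648]
r6 m[φ2→X6] = [49, 56, 32]
r6 m[φ3→X10] = [4536, 2430, 2592]
r6 m[φ3→X11] = [8, 7, 7]
r6 m[X5→φ0] = [1, 1, 1]
r6 m[X4→φ1] = [1, 1, 1]
r6 m[X10→φ3] = [1, 1, 1]
r6 m[X11→φ2] = [8, 7, 7]
r6 m[X11→φ3] = [324, 405, 648]
r6 m[X6→φ0] = [392, 504, 256]
r6 m[X6→φ1] = [245, 504, 256]
r6 m[X6→φ2] = [40, 81, 64]
fixed point reached at round 6
b[X4] = ⊗ incoming = [2048, 4536, 2016]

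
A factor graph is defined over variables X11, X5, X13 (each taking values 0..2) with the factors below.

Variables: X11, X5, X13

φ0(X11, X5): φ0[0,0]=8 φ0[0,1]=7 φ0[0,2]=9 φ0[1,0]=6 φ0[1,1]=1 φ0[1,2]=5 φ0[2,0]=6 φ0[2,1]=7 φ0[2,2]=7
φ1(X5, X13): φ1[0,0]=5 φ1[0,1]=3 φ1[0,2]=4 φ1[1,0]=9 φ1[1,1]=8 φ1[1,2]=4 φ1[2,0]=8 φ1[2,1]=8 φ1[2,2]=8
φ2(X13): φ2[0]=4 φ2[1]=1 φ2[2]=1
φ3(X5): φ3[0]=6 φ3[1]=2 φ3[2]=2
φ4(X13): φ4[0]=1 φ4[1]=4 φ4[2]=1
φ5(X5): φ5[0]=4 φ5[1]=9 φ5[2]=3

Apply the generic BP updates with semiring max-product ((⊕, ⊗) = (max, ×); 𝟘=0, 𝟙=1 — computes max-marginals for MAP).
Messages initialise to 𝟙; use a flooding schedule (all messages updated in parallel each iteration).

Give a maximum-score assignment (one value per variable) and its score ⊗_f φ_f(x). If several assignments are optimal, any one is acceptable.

init: all messages = 𝟙 over 3 values
r1 m[φ0→X11] = [9, 6, 7]
r1 m[φ0→X5] = [8, 7, 9]
r1 m[φ1→X5] = [5, 9, 8]
r1 m[φ1→X13] = [9, 8, 8]
r1 m[φ2→X13] = [4, 1, 1]
r1 m[φ3→X5] = [6, 2, 2]
r1 m[φ4→X13] = [1, 4, 1]
r1 m[φ5→X5] = [4, 9, 3]
r1 m[X11→φ0] = [1, 1, 1]
r1 m[X5→φ0] = [1, 1, 1]
r1 m[X5→φ1] = [1, 1, 1]
r1 m[X5→φ3] = [1, 1, 1]
r1 m[X5→φ5] = [1, 1, 1]
r1 m[X13→φ1] = [1, 1, 1]
r1 m[X13→φ2] = [1, 1, 1]
r1 m[X13→φ4] = [1, 1, 1]
r2 m[φ0→X11] = [9, 6, 7]
r2 m[φ0→X5] = [8, 7, 9]
r2 m[φ1→X5] = [5, 9, 8]
r2 m[φ1→X13] = [9, 8, 8]
r2 m[φ2→X13] = [4, 1, 1]
r2 m[φ3→X5] = [6, 2, 2]
r2 m[φ4→X13] = [1, 4, 1]
r2 m[φ5→X5] = [4, 9, 3]
r2 m[X11→φ0] = [1, 1, 1]
r2 m[X5→φ0] = [120, 162, 48]
r2 m[X5→φ1] = [192, 126, 54]
r2 m[X5→φ3] = [160, 567, 216]
r2 m[X5→φ5] = [240, 126, 144]
r2 m[X13→φ1] = [4, 4, 1]
r2 m[X13→φ2] = [9, 32, 8]
r2 m[X13→φ4] = [36, 8, 8]
r3 m[φ0→X11] = [1134, 720, 1134]
r3 m[φ0→X5] = [8, 7, 9]
r3 m[φ1→X5] = [20, 36, 32]
r3 m[φ1→X13] = [1134, 1008, 768]
r3 m[φ2→X13] = [4, 1, 1]
r3 m[φ3→X5] = [6, 2, 2]
r3 m[φ4→X13] = [1, 4, 1]
r3 m[φ5→X5] = [4, 9, 3]
r3 m[X11→φ0] = [1, 1, 1]
r3 m[X5→φ0] = [120, 162, 48]
r3 m[X5→φ1] = [192, 126, 54]
r3 m[X5→φ3] = [160, 567, 216]
r3 m[X5→φ5] = [240, 126, 144]
r3 m[X13→φ1] = [4, 4, 1]
r3 m[X13→φ2] = [9, 32, 8]
r3 m[X13→φ4] = [36, 8, 8]
r4 m[φ0→X11] = [1134, 720, 1134]
r4 m[φ0→X5] = [8, 7, 9]
r4 m[φ1→X5] = [20, 36, 32]
r4 m[φ1→X13] = [1134, 1008, 768]
r4 m[φ2→X13] = [4, 1, 1]
r4 m[φ3→X5] = [6, 2, 2]
r4 m[φ4→X13] = [1, 4, 1]
r4 m[φ5→X5] = [4, 9, 3]
r4 m[X11→φ0] = [1, 1, 1]
r4 m[X5→φ0] = [480, 648, 192]
r4 m[X5→φ1] = [192, 126, 54]
r4 m[X5→φ3] = [640, 2268, 864]
r4 m[X5→φ5] = [960, 504, 576]
r4 m[X13→φ1] = [4, 4, 1]
r4 m[X13→φ2] = [1134, 4032, 768]
r4 m[X13→φ4] = [4536, 1008, 768]
r5 m[φ0→X11] = [4536, 2880, 4536]
r5 m[φ0→X5] = [8, 7, 9]
r5 m[φ1→X5] = [20, 36, 32]
r5 m[φ1→X13] = [1134, 1008, 768]
r5 m[φ2→X13] = [4, 1, 1]
r5 m[φ3→X5] = [6, 2, 2]
r5 m[φ4→X13] = [1, 4, 1]
r5 m[φ5→X5] = [4, 9, 3]
r5 m[X11→φ0] = [1, 1, 1]
r5 m[X5→φ0] = [480, 648, 192]
r5 m[X5→φ1] = [192, 126, 54]
r5 m[X5→φ3] = [640, 2268, 864]
r5 m[X5→φ5] = [960, 504, 576]
r5 m[X13→φ1] = [4, 4, 1]
r5 m[X13→φ2] = [1134, 4032, 768]
r5 m[X13→φ4] = [4536, 1008, 768]
r6 m[φ0→X11] = [4536, 2880, 4536]
r6 m[φ0→X5] = [8, 7, 9]
r6 m[φ1→X5] = [20, 36, 32]
r6 m[φ1→X13] = [1134, 1008, 768]
r6 m[φ2→X13] = [4, 1, 1]
r6 m[φ3→X5] = [6, 2, 2]
r6 m[φ4→X13] = [1, 4, 1]
r6 m[φ5→X5] = [4, 9, 3]
r6 m[X11→φ0] = [1, 1, 1]
r6 m[X5→φ0] = [480, 648, 192]
r6 m[X5→φ1] = [192, 126, 54]
r6 m[X5→φ3] = [640, 2268, 864]
r6 m[X5→φ5] = [960, 504, 576]
r6 m[X13→φ1] = [4, 4, 1]
r6 m[X13→φ2] = [1134, 4032, 768]
r6 m[X13→φ4] = [4536, 1008, 768]
fixed point reached at round 6
traceback from X11: (X11=0, X5=1, X13=0), score=4536

assignment: (X11=0, X5=1, X13=0); score = 4536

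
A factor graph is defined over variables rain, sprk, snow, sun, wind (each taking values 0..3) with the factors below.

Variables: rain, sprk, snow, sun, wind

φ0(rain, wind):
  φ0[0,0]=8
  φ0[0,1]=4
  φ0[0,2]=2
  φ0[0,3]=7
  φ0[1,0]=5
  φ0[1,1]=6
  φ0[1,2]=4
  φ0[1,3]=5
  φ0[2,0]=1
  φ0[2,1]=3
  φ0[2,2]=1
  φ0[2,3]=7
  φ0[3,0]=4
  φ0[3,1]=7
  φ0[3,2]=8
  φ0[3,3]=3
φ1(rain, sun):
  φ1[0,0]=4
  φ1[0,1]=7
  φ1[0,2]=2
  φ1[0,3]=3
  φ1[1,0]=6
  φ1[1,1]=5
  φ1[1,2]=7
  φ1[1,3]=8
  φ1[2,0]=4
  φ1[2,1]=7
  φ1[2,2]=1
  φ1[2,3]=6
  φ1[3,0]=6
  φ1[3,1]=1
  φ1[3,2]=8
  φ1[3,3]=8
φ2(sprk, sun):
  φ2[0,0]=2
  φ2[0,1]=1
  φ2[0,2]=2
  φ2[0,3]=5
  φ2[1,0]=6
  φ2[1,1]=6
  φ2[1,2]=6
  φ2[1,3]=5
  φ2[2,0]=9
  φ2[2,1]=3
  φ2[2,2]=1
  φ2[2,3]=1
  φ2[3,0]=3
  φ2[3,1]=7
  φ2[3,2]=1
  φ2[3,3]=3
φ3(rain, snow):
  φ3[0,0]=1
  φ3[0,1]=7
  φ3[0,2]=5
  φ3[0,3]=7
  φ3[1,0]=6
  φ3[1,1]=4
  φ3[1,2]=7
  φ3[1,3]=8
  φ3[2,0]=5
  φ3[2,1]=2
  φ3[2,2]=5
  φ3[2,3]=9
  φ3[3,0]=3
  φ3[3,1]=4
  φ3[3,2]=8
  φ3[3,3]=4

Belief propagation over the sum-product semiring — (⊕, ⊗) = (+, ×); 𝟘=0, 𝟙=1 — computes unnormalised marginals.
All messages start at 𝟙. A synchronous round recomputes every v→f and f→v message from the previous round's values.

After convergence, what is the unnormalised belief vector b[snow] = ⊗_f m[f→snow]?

init: all messages = 𝟙 over 4 values
r1 m[φ0→rain] = [21, 20, 12, 22]
r1 m[φ0→wind] = [18, 20, 15, 22]
r1 m[φ1→rain] = [16, 26, 18, 23]
r1 m[φ1→sun] = [20, 20, 18, 25]
r1 m[φ2→sprk] = [10, 23, 14, 14]
r1 m[φ2→sun] = [20, 17, 10, 14]
r1 m[φ3→rain] = [20, 25, 21, 19]
r1 m[φ3→snow] = [15, 17, 25, 28]
r1 m[rain→φ0] = [1, 1, 1, 1]
r1 m[rain→φ1] = [1, 1, 1, 1]
r1 m[rain→φ3] = [1, 1, 1, 1]
r1 m[sprk→φ2] = [1, 1, 1, 1]
r1 m[snow→φ3] = [1, 1, 1, 1]
r1 m[sun→φ1] = [1, 1, 1, 1]
r1 m[sun→φ2] = [1, 1, 1, 1]
r1 m[wind→φ0] = [1, 1, 1, 1]
r2 m[φ0→rain] = [21, 20, 12, 22]
r2 m[φ0→wind] = [18, 20, 15, 22]
r2 m[φ1→rain] = [16, 26, 18, 23]
r2 m[φ1→sun] = [20, 20, 18, 25]
r2 m[φ2→sprk] = [10, 23, 14, 14]
r2 m[φ2→sun] = [20, 17, 10, 14]
r2 m[φ3→rain] = [20, 25, 21, 19]
r2 m[φ3→snow] = [15, 17, 25, 28]
r2 m[rain→φ0] = [320, 650, 378, 437]
r2 m[rain→φ1] = [420, 500, 252, 418]
r2 m[rain→φ3] = [336, 520, 216, 506]
r2 m[sprk→φ2] = [1, 1, 1, 1]
r2 m[snow→φ3] = [1, 1, 1, 1]
r2 m[sun→φ1] = [20, 17, 10, 14]
r2 m[sun→φ2] = [20, 20, 18, 25]
r2 m[wind→φ0] = [1, 1, 1, 1]
r3 m[φ0→rain] = [21, 20, 12, 22]
r3 m[φ0→wind] = [7936, 9373, 7114, 9447]
r3 m[φ1→rain] = [261, 387, 293, 329]
r3 m[φ1→sun] = [8196, 7622, 7936, 10116]
r3 m[φ2→sprk] = [221, 473, 283, 293]
r3 m[φ2→sun] = [20, 17, 10, 14]
r3 m[φ3→rain] = [20, 25, 21, 19]
r3 m[φ3→snow] = [6054, 6888, 10448, 10480]
r3 m[rain→φ0] = [320, 650, 378, 437]
r3 m[rain→φ1] = [420, 500, 252, 418]
r3 m[rain→φ3] = [336, 520, 216, 506]
r3 m[sprk→φ2] = [1, 1, 1, 1]
r3 m[snow→φ3] = [1, 1, 1, 1]
r3 m[sun→φ1] = [20, 17, 10, 14]
r3 m[sun→φ2] = [20, 20, 18, 25]
r3 m[wind→φ0] = [1, 1, 1, 1]
r4 m[φ0→rain] = [21, 20, 12, 22]
r4 m[φ0→wind] = [7936, 9373, 7114, 9447]
r4 m[φ1→rain] = [261, 387, 293, 329]
r4 m[φ1→sun] = [8196, 7622, 7936, 10116]
r4 m[φ2→sprk] = [221, 473, 283, 293]
r4 m[φ2→sun] = [20, 17, 10, 14]
r4 m[φ3→rain] = [20, 25, 21, 19]
r4 m[φ3→snow] = [6054, 6888, 10448, 10480]
r4 m[rain→φ0] = [5220, 9675, 6153, 6251]
r4 m[rain→φ1] = [420, 500, 252, 418]
r4 m[rain→φ3] = [5481, 7740, 3516, 7238]
r4 m[sprk→φ2] = [1, 1, 1, 1]
r4 m[snow→φ3] = [1, 1, 1, 1]
r4 m[sun→φ1] = [20, 17, 10, 14]
r4 m[sun→φ2] = [8196, 7622, 7936, 10116]
r4 m[wind→φ0] = [1, 1, 1, 1]
r5 m[φ0→rain] = [21, 20, 12, 22]
r5 m[φ0→wind] = [121292, 141146, 105301, 146739]
r5 m[φ1→rain] = [261, 387, 293, 329]
r5 m[φ1→sun] = [8196, 7622, 7936, 10116]
r5 m[φ2→sprk] = [90466, 193104, 114682, 116226]
r5 m[φ2→sun] = [20, 17, 10, 14]
r5 m[φ3→rain] = [20, 25, 21, 19]
r5 m[φ3→snow] = [91215, 105311, 157069, 160883]
r5 m[rain→φ0] = [5220, 9675, 6153, 6251]
r5 m[rain→φ1] = [420, 500, 252, 418]
r5 m[rain→φ3] = [5481, 7740, 3516, 7238]
r5 m[sprk→φ2] = [1, 1, 1, 1]
r5 m[snow→φ3] = [1, 1, 1, 1]
r5 m[sun→φ1] = [20, 17, 10, 14]
r5 m[sun→φ2] = [8196, 7622, 7936, 10116]
r5 m[wind→φ0] = [1, 1, 1, 1]
r6 m[φ0→rain] = [21, 20, 12, 22]
r6 m[φ0→wind] = [121292, 141146, 105301, 146739]
r6 m[φ1→rain] = [261, 387, 293, 329]
r6 m[φ1→sun] = [8196, 7622, 7936, 10116]
r6 m[φ2→sprk] = [90466, 193104, 114682, 116226]
r6 m[φ2→sun] = [20, 17, 10, 14]
r6 m[φ3→rain] = [20, 25, 21, 19]
r6 m[φ3→snow] = [91215, 105311, 157069, 160883]
r6 m[rain→φ0] = [5220, 9675, 6153, 6251]
r6 m[rain→φ1] = [420, 500, 252, 418]
r6 m[rain→φ3] = [5481, 7740, 3516, 7238]
r6 m[sprk→φ2] = [1, 1, 1, 1]
r6 m[snow→φ3] = [1, 1, 1, 1]
r6 m[sun→φ1] = [20, 17, 10, 14]
r6 m[sun→φ2] = [8196, 7622, 7936, 10116]
r6 m[wind→φ0] = [1, 1, 1, 1]
fixed point reached at round 6
b[snow] = ⊗ incoming = [91215, 105311, 157069, 160883]

b[snow] = [91215, 105311, 157069, 160883]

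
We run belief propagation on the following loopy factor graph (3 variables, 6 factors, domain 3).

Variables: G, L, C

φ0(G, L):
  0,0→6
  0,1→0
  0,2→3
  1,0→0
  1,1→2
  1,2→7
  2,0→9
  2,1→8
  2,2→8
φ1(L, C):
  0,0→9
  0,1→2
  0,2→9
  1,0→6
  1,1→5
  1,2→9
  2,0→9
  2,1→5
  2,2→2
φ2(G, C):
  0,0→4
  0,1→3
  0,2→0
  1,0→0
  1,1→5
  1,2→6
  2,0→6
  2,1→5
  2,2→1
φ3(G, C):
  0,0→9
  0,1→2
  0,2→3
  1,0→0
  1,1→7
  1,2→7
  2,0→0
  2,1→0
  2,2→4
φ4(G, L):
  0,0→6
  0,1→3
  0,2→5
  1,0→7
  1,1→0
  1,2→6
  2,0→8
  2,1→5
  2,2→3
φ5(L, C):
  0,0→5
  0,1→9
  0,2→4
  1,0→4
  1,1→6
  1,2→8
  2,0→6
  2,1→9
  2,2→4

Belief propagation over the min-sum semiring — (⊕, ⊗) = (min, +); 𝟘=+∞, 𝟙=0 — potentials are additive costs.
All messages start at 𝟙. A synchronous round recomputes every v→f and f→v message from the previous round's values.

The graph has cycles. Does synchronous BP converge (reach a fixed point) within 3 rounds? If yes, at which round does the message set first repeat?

init: all messages = 𝟙 over 3 values
r1 m[φ0→G] = [0, 0, 8]
r1 m[φ0→L] = [0, 0, 3]
r1 m[φ1→L] = [2, 5, 2]
r1 m[φ1→C] = [6, 2, 2]
r1 m[φ2→G] = [0, 0, 1]
r1 m[φ2→C] = [0, 3, 0]
r1 m[φ3→G] = [2, 0, 0]
r1 m[φ3→C] = [0, 0, 3]
r1 m[φ4→G] = [3, 0, 3]
r1 m[φ4→L] = [6, 0, 3]
r1 m[φ5→L] = [4, 4, 4]
r1 m[φ5→C] = [4, 6, 4]
r1 m[G→φ0] = [0, 0, 0]
r1 m[G→φ2] = [0, 0, 0]
r1 m[G→φ3] = [0, 0, 0]
r1 m[G→φ4] = [0, 0, 0]
r1 m[L→φ0] = [0, 0, 0]
r1 m[L→φ1] = [0, 0, 0]
r1 m[L→φ4] = [0, 0, 0]
r1 m[L→φ5] = [0, 0, 0]
r1 m[C→φ1] = [0, 0, 0]
r1 m[C→φ2] = [0, 0, 0]
r1 m[C→φ3] = [0, 0, 0]
r1 m[C→φ5] = [0, 0, 0]
r2 m[φ0→G] = [0, 0, 8]
r2 m[φ0→L] = [0, 0, 3]
r2 m[φ1→L] = [2, 5, 2]
r2 m[φ1→C] = [6, 2, 2]
r2 m[φ2→G] = [0, 0, 1]
r2 m[φ2→C] = [0, 3, 0]
r2 m[φ3→G] = [2, 0, 0]
r2 m[φ3→C] = [0, 0, 3]
r2 m[φ4→G] = [3, 0, 3]
r2 m[φ4→L] = [6, 0, 3]
r2 m[φ5→L] = [4, 4, 4]
r2 m[φ5→C] = [4, 6, 4]
r2 m[G→φ0] = [5, 0, 4]
r2 m[G→φ2] = [5, 0, 11]
r2 m[G→φ3] = [3, 0, 12]
r2 m[G→φ4] = [2, 0, 9]
r2 m[L→φ0] = [12, 9, 9]
r2 m[L→φ1] = [10, 4, 10]
r2 m[L→φ4] = [6, 9, 9]
r2 m[L→φ5] = [8, 5, 8]
r2 m[C→φ1] = [4, 9, 7]
r2 m[C→φ2] = [10, 8, 9]
r2 m[C→φ3] = [10, 11, 6]
r2 m[C→φ5] = [6, 5, 5]
r3 m[φ0→G] = [9, 11, 17]
r3 m[φ0→L] = [0, 2, 7]
r3 m[φ1→L] = [11, 10, 9]
r3 m[φ1→C] = [10, 9, 12]
r3 m[φ2→G] = [9, 10, 10]
r3 m[φ2→C] = [0, 5, 5]
r3 m[φ3→G] = [9, 10, 10]
r3 m[φ3→C] = [0, 5, 6]
r3 m[φ4→G] = [12, 9, 12]
r3 m[φ4→L] = [7, 0, 6]
r3 m[φ5→L] = [9, 10, 9]
r3 m[φ5→C] = [9, 11, 12]
r3 m[G→φ0] = [5, 0, 4]
r3 m[G→φ2] = [5, 0, 11]
r3 m[G→φ3] = [3, 0, 12]
r3 m[G→φ4] = [2, 0, 9]
r3 m[L→φ0] = [12, 9, 9]
r3 m[L→φ1] = [10, 4, 10]
r3 m[L→φ4] = [6, 9, 9]
r3 m[L→φ5] = [8, 5, 8]
r3 m[C→φ1] = [4, 9, 7]
r3 m[C→φ2] = [10, 8, 9]
r3 m[C→φ3] = [10, 11, 6]
r3 m[C→φ5] = [6, 5, 5]
no fixed point within 3 rounds

NOT CONVERGED within 3 rounds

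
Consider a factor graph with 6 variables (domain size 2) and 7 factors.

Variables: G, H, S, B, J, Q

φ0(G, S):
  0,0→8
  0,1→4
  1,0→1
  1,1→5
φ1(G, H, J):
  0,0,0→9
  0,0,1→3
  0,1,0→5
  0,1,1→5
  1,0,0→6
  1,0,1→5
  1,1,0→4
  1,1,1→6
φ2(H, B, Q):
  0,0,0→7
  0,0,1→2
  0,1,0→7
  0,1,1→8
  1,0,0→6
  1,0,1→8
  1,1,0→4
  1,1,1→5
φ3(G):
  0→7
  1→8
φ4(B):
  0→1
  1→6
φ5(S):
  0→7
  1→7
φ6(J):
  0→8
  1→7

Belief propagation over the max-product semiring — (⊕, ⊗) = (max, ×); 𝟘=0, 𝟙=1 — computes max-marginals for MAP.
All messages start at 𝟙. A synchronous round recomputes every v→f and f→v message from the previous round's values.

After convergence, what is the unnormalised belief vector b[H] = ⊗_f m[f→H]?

b[H] = [1354752, 470400]

init: all messages = 𝟙 over 2 values
r1 m[φ0→G] = [8, 5]
r1 m[φ0→S] = [8, 5]
r1 m[φ1→G] = [9, 6]
r1 m[φ1→H] = [9, 6]
r1 m[φ1→J] = [9, 6]
r1 m[φ2→H] = [8, 8]
r1 m[φ2→B] = [8, 8]
r1 m[φ2→Q] = [7, 8]
r1 m[φ3→G] = [7, 8]
r1 m[φ4→B] = [1, 6]
r1 m[φ5→S] = [7, 7]
r1 m[φ6→J] = [8, 7]
r1 m[G→φ0] = [1, 1]
r1 m[G→φ1] = [1, 1]
r1 m[G→φ3] = [1, 1]
r1 m[H→φ1] = [1, 1]
r1 m[H→φ2] = [1, 1]
r1 m[S→φ0] = [1, 1]
r1 m[S→φ5] = [1, 1]
r1 m[B→φ2] = [1, 1]
r1 m[B→φ4] = [1, 1]
r1 m[J→φ1] = [1, 1]
r1 m[J→φ6] = [1, 1]
r1 m[Q→φ2] = [1, 1]
r2 m[φ0→G] = [8, 5]
r2 m[φ0→S] = [8, 5]
r2 m[φ1→G] = [9, 6]
r2 m[φ1→H] = [9, 6]
r2 m[φ1→J] = [9, 6]
r2 m[φ2→H] = [8, 8]
r2 m[φ2→B] = [8, 8]
r2 m[φ2→Q] = [7, 8]
r2 m[φ3→G] = [7, 8]
r2 m[φ4→B] = [1, 6]
r2 m[φ5→S] = [7, 7]
r2 m[φ6→J] = [8, 7]
r2 m[G→φ0] = [63, 48]
r2 m[G→φ1] = [56, 40]
r2 m[G→φ3] = [72, 30]
r2 m[H→φ1] = [8, 8]
r2 m[H→φ2] = [9, 6]
r2 m[S→φ0] = [7, 7]
r2 m[S→φ5] = [8, 5]
r2 m[B→φ2] = [1, 6]
r2 m[B→φ4] = [8, 8]
r2 m[J→φ1] = [8, 7]
r2 m[J→φ6] = [9, 6]
r2 m[Q→φ2] = [1, 1]
r3 m[φ0→G] = [56, 35]
r3 m[φ0→S] = [504, 252]
r3 m[φ1→G] = [576, 384]
r3 m[φ1→H] = [4032, 2240]
r3 m[φ1→J] = [4032, 2240]
r3 m[φ2→H] = [48, 30]
r3 m[φ2→B] = [63, 72]
r3 m[φ2→Q] = [378, 432]
r3 m[φ3→G] = [7, 8]
r3 m[φ4→B] = [1, 6]
r3 m[φ5→S] = [7, 7]
r3 m[φ6→J] = [8, 7]
r3 m[G→φ0] = [63, 48]
r3 m[G→φ1] = [56, 40]
r3 m[G→φ3] = [72, 30]
r3 m[H→φ1] = [8, 8]
r3 m[H→φ2] = [9, 6]
r3 m[S→φ0] = [7, 7]
r3 m[S→φ5] = [8, 5]
r3 m[B→φ2] = [1, 6]
r3 m[B→φ4] = [8, 8]
r3 m[J→φ1] = [8, 7]
r3 m[J→φ6] = [9, 6]
r3 m[Q→φ2] = [1, 1]
r4 m[φ0→G] = [56, 35]
r4 m[φ0→S] = [504, 252]
r4 m[φ1→G] = [576, 384]
r4 m[φ1→H] = [4032, 2240]
r4 m[φ1→J] = [4032, 2240]
r4 m[φ2→H] = [48, 30]
r4 m[φ2→B] = [63, 72]
r4 m[φ2→Q] = [378, 432]
r4 m[φ3→G] = [7, 8]
r4 m[φ4→B] = [1, 6]
r4 m[φ5→S] = [7, 7]
r4 m[φ6→J] = [8, 7]
r4 m[G→φ0] = [4032, 3072]
r4 m[G→φ1] = [392, 280]
r4 m[G→φ3] = [32256, 13440]
r4 m[H→φ1] = [48, 30]
r4 m[H→φ2] = [4032, 2240]
r4 m[S→φ0] = [7, 7]
r4 m[S→φ5] = [504, 252]
r4 m[B→φ2] = [1, 6]
r4 m[B→φ4] = [63, 72]
r4 m[J→φ1] = [8, 7]
r4 m[J→φ6] = [4032, 2240]
r4 m[Q→φ2] = [1, 1]
r5 m[φ0→G] = [56, 35]
r5 m[φ0→S] = [32256, 16128]
r5 m[φ1→G] = [3456, 2304]
r5 m[φ1→H] = [28224, 15680]
r5 m[φ1→J] = [169344, 67200]
r5 m[φ2→H] = [48, 30]
r5 m[φ2→B] = [28224, 32256]
r5 m[φ2→Q] = [169344, 193536]
r5 m[φ3→G] = [7, 8]
r5 m[φ4→B] = [1, 6]
r5 m[φ5→S] = [7, 7]
r5 m[φ6→J] = [8, 7]
r5 m[G→φ0] = [4032, 3072]
r5 m[G→φ1] = [392, 280]
r5 m[G→φ3] = [32256, 13440]
r5 m[H→φ1] = [48, 30]
r5 m[H→φ2] = [4032, 2240]
r5 m[S→φ0] = [7, 7]
r5 m[S→φ5] = [504, 252]
r5 m[B→φ2] = [1, 6]
r5 m[B→φ4] = [63, 72]
r5 m[J→φ1] = [8, 7]
r5 m[J→φ6] = [4032, 2240]
r5 m[Q→φ2] = [1, 1]
r6 m[φ0→G] = [56, 35]
r6 m[φ0→S] = [32256, 16128]
r6 m[φ1→G] = [3456, 2304]
r6 m[φ1→H] = [28224, 15680]
r6 m[φ1→J] = [169344, 67200]
r6 m[φ2→H] = [48, 30]
r6 m[φ2→B] = [28224, 32256]
r6 m[φ2→Q] = [169344, 193536]
r6 m[φ3→G] = [7, 8]
r6 m[φ4→B] = [1, 6]
r6 m[φ5→S] = [7, 7]
r6 m[φ6→J] = [8, 7]
r6 m[G→φ0] = [24192, 18432]
r6 m[G→φ1] = [392, 280]
r6 m[G→φ3] = [193536, 80640]
r6 m[H→φ1] = [48, 30]
r6 m[H→φ2] = [28224, 15680]
r6 m[S→φ0] = [7, 7]
r6 m[S→φ5] = [32256, 16128]
r6 m[B→φ2] = [1, 6]
r6 m[B→φ4] = [28224, 32256]
r6 m[J→φ1] = [8, 7]
r6 m[J→φ6] = [169344, 67200]
r6 m[Q→φ2] = [1, 1]
r7 m[φ0→G] = [56, 35]
r7 m[φ0→S] = [193536, 96768]
r7 m[φ1→G] = [3456, 2304]
r7 m[φ1→H] = [28224, 15680]
r7 m[φ1→J] = [169344, 67200]
r7 m[φ2→H] = [48, 30]
r7 m[φ2→B] = [197568, 225792]
r7 m[φ2→Q] = [1185408, 1354752]
r7 m[φ3→G] = [7, 8]
r7 m[φ4→B] = [1, 6]
r7 m[φ5→S] = [7, 7]
r7 m[φ6→J] = [8, 7]
r7 m[G→φ0] = [24192, 18432]
r7 m[G→φ1] = [392, 280]
r7 m[G→φ3] = [193536, 80640]
r7 m[H→φ1] = [48, 30]
r7 m[H→φ2] = [28224, 15680]
r7 m[S→φ0] = [7, 7]
r7 m[S→φ5] = [32256, 16128]
r7 m[B→φ2] = [1, 6]
r7 m[B→φ4] = [28224, 32256]
r7 m[J→φ1] = [8, 7]
r7 m[J→φ6] = [169344, 67200]
r7 m[Q→φ2] = [1, 1]
r8 m[φ0→G] = [56, 35]
r8 m[φ0→S] = [193536, 96768]
r8 m[φ1→G] = [3456, 2304]
r8 m[φ1→H] = [28224, 15680]
r8 m[φ1→J] = [169344, 67200]
r8 m[φ2→H] = [48, 30]
r8 m[φ2→B] = [197568, 225792]
r8 m[φ2→Q] = [1185408, 1354752]
r8 m[φ3→G] = [7, 8]
r8 m[φ4→B] = [1, 6]
r8 m[φ5→S] = [7, 7]
r8 m[φ6→J] = [8, 7]
r8 m[G→φ0] = [24192, 18432]
r8 m[G→φ1] = [392, 280]
r8 m[G→φ3] = [193536, 80640]
r8 m[H→φ1] = [48, 30]
r8 m[H→φ2] = [28224, 15680]
r8 m[S→φ0] = [7, 7]
r8 m[S→φ5] = [193536, 96768]
r8 m[B→φ2] = [1, 6]
r8 m[B→φ4] = [197568, 225792]
r8 m[J→φ1] = [8, 7]
r8 m[J→φ6] = [169344, 67200]
r8 m[Q→φ2] = [1, 1]
r9 m[φ0→G] = [56, 35]
r9 m[φ0→S] = [193536, 96768]
r9 m[φ1→G] = [3456, 2304]
r9 m[φ1→H] = [28224, 15680]
r9 m[φ1→J] = [169344, 67200]
r9 m[φ2→H] = [48, 30]
r9 m[φ2→B] = [197568, 225792]
r9 m[φ2→Q] = [1185408, 1354752]
r9 m[φ3→G] = [7, 8]
r9 m[φ4→B] = [1, 6]
r9 m[φ5→S] = [7, 7]
r9 m[φ6→J] = [8, 7]
r9 m[G→φ0] = [24192, 18432]
r9 m[G→φ1] = [392, 280]
r9 m[G→φ3] = [193536, 80640]
r9 m[H→φ1] = [48, 30]
r9 m[H→φ2] = [28224, 15680]
r9 m[S→φ0] = [7, 7]
r9 m[S→φ5] = [193536, 96768]
r9 m[B→φ2] = [1, 6]
r9 m[B→φ4] = [197568, 225792]
r9 m[J→φ1] = [8, 7]
r9 m[J→φ6] = [169344, 67200]
r9 m[Q→φ2] = [1, 1]
fixed point reached at round 9
b[H] = ⊗ incoming = [1354752, 470400]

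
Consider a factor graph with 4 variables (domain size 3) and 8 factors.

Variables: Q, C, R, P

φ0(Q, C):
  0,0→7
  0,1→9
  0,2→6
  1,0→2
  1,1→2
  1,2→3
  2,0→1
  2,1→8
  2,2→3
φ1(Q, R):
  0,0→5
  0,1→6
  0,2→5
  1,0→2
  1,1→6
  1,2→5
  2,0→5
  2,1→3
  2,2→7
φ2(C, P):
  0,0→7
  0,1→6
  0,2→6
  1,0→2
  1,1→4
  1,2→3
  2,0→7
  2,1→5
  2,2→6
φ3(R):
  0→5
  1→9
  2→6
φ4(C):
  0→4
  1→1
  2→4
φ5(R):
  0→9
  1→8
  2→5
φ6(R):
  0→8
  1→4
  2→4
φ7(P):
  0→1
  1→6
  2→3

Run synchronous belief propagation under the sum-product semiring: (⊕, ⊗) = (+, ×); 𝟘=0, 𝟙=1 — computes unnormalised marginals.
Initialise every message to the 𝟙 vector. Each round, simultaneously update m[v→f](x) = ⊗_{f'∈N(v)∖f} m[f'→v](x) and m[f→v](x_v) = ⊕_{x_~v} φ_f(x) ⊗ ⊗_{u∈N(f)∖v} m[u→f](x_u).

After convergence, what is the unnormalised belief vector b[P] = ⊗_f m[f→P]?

b[P] = [2464320, 12585024, 6611760]

init: all messages = 𝟙 over 3 values
r1 m[φ0→Q] = [22, 7, 12]
r1 m[φ0→C] = [10, 19, 12]
r1 m[φ1→Q] = [16, 13, 15]
r1 m[φ1→R] = [12, 15, 17]
r1 m[φ2→C] = [19, 9, 18]
r1 m[φ2→P] = [16, 15, 15]
r1 m[φ3→R] = [5, 9, 6]
r1 m[φ4→C] = [4, 1, 4]
r1 m[φ5→R] = [9, 8, 5]
r1 m[φ6→R] = [8, 4, 4]
r1 m[φ7→P] = [1, 6, 3]
r1 m[Q→φ0] = [1, 1, 1]
r1 m[Q→φ1] = [1, 1, 1]
r1 m[C→φ0] = [1, 1, 1]
r1 m[C→φ2] = [1, 1, 1]
r1 m[C→φ4] = [1, 1, 1]
r1 m[R→φ1] = [1, 1, 1]
r1 m[R→φ3] = [1, 1, 1]
r1 m[R→φ5] = [1, 1, 1]
r1 m[R→φ6] = [1, 1, 1]
r1 m[P→φ2] = [1, 1, 1]
r1 m[P→φ7] = [1, 1, 1]
r2 m[φ0→Q] = [22, 7, 12]
r2 m[φ0→C] = [10, 19, 12]
r2 m[φ1→Q] = [16, 13, 15]
r2 m[φ1→R] = [12, 15, 17]
r2 m[φ2→C] = [19, 9, 18]
r2 m[φ2→P] = [16, 15, 15]
r2 m[φ3→R] = [5, 9, 6]
r2 m[φ4→C] = [4, 1, 4]
r2 m[φ5→R] = [9, 8, 5]
r2 m[φ6→R] = [8, 4, 4]
r2 m[φ7→P] = [1, 6, 3]
r2 m[Q→φ0] = [16, 13, 15]
r2 m[Q→φ1] = [22, 7, 12]
r2 m[C→φ0] = [76, 9, 72]
r2 m[C→φ2] = [40, 19, 48]
r2 m[C→φ4] = [190, 171, 216]
r2 m[R→φ1] = [360, 288, 120]
r2 m[R→φ3] = [864, 480, 340]
r2 m[R→φ5] = [480, 540, 408]
r2 m[R→φ6] = [540, 1080, 510]
r2 m[P→φ2] = [1, 6, 3]
r2 m[P→φ7] = [16, 15, 15]
r3 m[φ0→Q] = [1045, 386, 364]
r3 m[φ0→C] = [153, 290, 180]
r3 m[φ1→Q] = [4128, 3048, 3504]
r3 m[φ1→R] = [184, 210, 229]
r3 m[φ2→C] = [61, 35, 55]
r3 m[φ2→P] = [654, 556, 585]
r3 m[φ3→R] = [5, 9, 6]
r3 m[φ4→C] = [4, 1, 4]
r3 m[φ5→R] = [9, 8, 5]
r3 m[φ6→R] = [8, 4, 4]
r3 m[φ7→P] = [1, 6, 3]
r3 m[Q→φ0] = [16, 13, 15]
r3 m[Q→φ1] = [22, 7, 12]
r3 m[C→φ0] = [76, 9, 72]
r3 m[C→φ2] = [40, 19, 48]
r3 m[C→φ4] = [190, 171, 216]
r3 m[R→φ1] = [360, 288, 120]
r3 m[R→φ3] = [864, 480, 340]
r3 m[R→φ5] = [480, 540, 408]
r3 m[R→φ6] = [540, 1080, 510]
r3 m[P→φ2] = [1, 6, 3]
r3 m[P→φ7] = [16, 15, 15]
r4 m[φ0→Q] = [1045, 386, 364]
r4 m[φ0→C] = [153, 290, 180]
r4 m[φ1→Q] = [4128, 3048, 3504]
r4 m[φ1→R] = [184, 210, 229]
r4 m[φ2→C] = [61, 35, 55]
r4 m[φ2→P] = [654, 556, 585]
r4 m[φ3→R] = [5, 9, 6]
r4 m[φ4→C] = [4, 1, 4]
r4 m[φ5→R] = [9, 8, 5]
r4 m[φ6→R] = [8, 4, 4]
r4 m[φ7→P] = [1, 6, 3]
r4 m[Q→φ0] = [4128, 3048, 3504]
r4 m[Q→φ1] = [1045, 386, 364]
r4 m[C→φ0] = [244, 35, 220]
r4 m[C→φ2] = [612, 290, 720]
r4 m[C→φ4] = [9333, 10150, 9900]
r4 m[R→φ1] = [360, 288, 120]
r4 m[R→φ3] = [13248, 6720, 4580]
r4 m[R→φ5] = [7360, 7560, 5496]
r4 m[R→φ6] = [8280, 15120, 6870]
r4 m[P→φ2] = [1, 6, 3]
r4 m[P→φ7] = [654, 556, 585]
r5 m[φ0→Q] = [3343, 1218, 1184]
r5 m[φ0→C] = [38496, 71280, 44424]
r5 m[φ1→Q] = [4128, 3048, 3504]
r5 m[φ1→R] = [7817, 9678, 9703]
r5 m[φ2→C] = [61, 35, 55]
r5 m[φ2→P] = [9904, 8432, 8862]
r5 m[φ3→R] = [5, 9, 6]
r5 m[φ4→C] = [4, 1, 4]
r5 m[φ5→R] = [9, 8, 5]
r5 m[φ6→R] = [8, 4, 4]
r5 m[φ7→P] = [1, 6, 3]
r5 m[Q→φ0] = [4128, 3048, 3504]
r5 m[Q→φ1] = [1045, 386, 364]
r5 m[C→φ0] = [244, 35, 220]
r5 m[C→φ2] = [612, 290, 720]
r5 m[C→φ4] = [9333, 10150, 9900]
r5 m[R→φ1] = [360, 288, 120]
r5 m[R→φ3] = [13248, 6720, 4580]
r5 m[R→φ5] = [7360, 7560, 5496]
r5 m[R→φ6] = [8280, 15120, 6870]
r5 m[P→φ2] = [1, 6, 3]
r5 m[P→φ7] = [654, 556, 585]
r6 m[φ0→Q] = [3343, 1218, 1184]
r6 m[φ0→C] = [38496, 71280, 44424]
r6 m[φ1→Q] = [4128, 3048, 3504]
r6 m[φ1→R] = [7817, 9678, 9703]
r6 m[φ2→C] = [61, 35, 55]
r6 m[φ2→P] = [9904, 8432, 8862]
r6 m[φ3→R] = [5, 9, 6]
r6 m[φ4→C] = [4, 1, 4]
r6 m[φ5→R] = [9, 8, 5]
r6 m[φ6→R] = [8, 4, 4]
r6 m[φ7→P] = [1, 6, 3]
r6 m[Q→φ0] = [4128, 3048, 3504]
r6 m[Q→φ1] = [3343, 1218, 1184]
r6 m[C→φ0] = [244, 35, 220]
r6 m[C→φ2] = [153984, 71280, 177696]
r6 m[C→φ4] = [2348256, 2494800, 2443320]
r6 m[R→φ1] = [360, 288, 120]
r6 m[R→φ3] = [562824, 309696, 194060]
r6 m[R→φ5] = [312680, 348408, 232872]
r6 m[R→φ6] = [351765, 696816, 291090]
r6 m[P→φ2] = [1, 6, 3]
r6 m[P→φ7] = [9904, 8432, 8862]
r7 m[φ0→Q] = [3343, 1218, 1184]
r7 m[φ0→C] = [38496, 71280, 44424]
r7 m[φ1→Q] = [4128, 3048, 3504]
r7 m[φ1→R] = [25071, 30918, 31093]
r7 m[φ2→C] = [61, 35, 55]
r7 m[φ2→P] = [2464320, 2097504, 2203920]
r7 m[φ3→R] = [5, 9, 6]
r7 m[φ4→C] = [4, 1, 4]
r7 m[φ5→R] = [9, 8, 5]
r7 m[φ6→R] = [8, 4, 4]
r7 m[φ7→P] = [1, 6, 3]
r7 m[Q→φ0] = [4128, 3048, 3504]
r7 m[Q→φ1] = [3343, 1218, 1184]
r7 m[C→φ0] = [244, 35, 220]
r7 m[C→φ2] = [153984, 71280, 177696]
r7 m[C→φ4] = [2348256, 2494800, 2443320]
r7 m[R→φ1] = [360, 288, 120]
r7 m[R→φ3] = [562824, 309696, 194060]
r7 m[R→φ5] = [312680, 348408, 232872]
r7 m[R→φ6] = [351765, 696816, 291090]
r7 m[P→φ2] = [1, 6, 3]
r7 m[P→φ7] = [9904, 8432, 8862]
r8 m[φ0→Q] = [3343, 1218, 1184]
r8 m[φ0→C] = [38496, 71280, 44424]
r8 m[φ1→Q] = [4128, 3048, 3504]
r8 m[φ1→R] = [25071, 30918, 31093]
r8 m[φ2→C] = [61, 35, 55]
r8 m[φ2→P] = [2464320, 2097504, 2203920]
r8 m[φ3→R] = [5, 9, 6]
r8 m[φ4→C] = [4, 1, 4]
r8 m[φ5→R] = [9, 8, 5]
r8 m[φ6→R] = [8, 4, 4]
r8 m[φ7→P] = [1, 6, 3]
r8 m[Q→φ0] = [4128, 3048, 3504]
r8 m[Q→φ1] = [3343, 1218, 1184]
r8 m[C→φ0] = [244, 35, 220]
r8 m[C→φ2] = [153984, 71280, 177696]
r8 m[C→φ4] = [2348256, 2494800, 2443320]
r8 m[R→φ1] = [360, 288, 120]
r8 m[R→φ3] = [1805112, 989376, 621860]
r8 m[R→φ5] = [1002840, 1113048, 746232]
r8 m[R→φ6] = [1128195, 2226096, 932790]
r8 m[P→φ2] = [1, 6, 3]
r8 m[P→φ7] = [2464320, 2097504, 2203920]
r9 m[φ0→Q] = [3343, 1218, 1184]
r9 m[φ0→C] = [38496, 71280, 44424]
r9 m[φ1→Q] = [4128, 3048, 3504]
r9 m[φ1→R] = [25071, 30918, 31093]
r9 m[φ2→C] = [61, 35, 55]
r9 m[φ2→P] = [2464320, 2097504, 2203920]
r9 m[φ3→R] = [5, 9, 6]
r9 m[φ4→C] = [4, 1, 4]
r9 m[φ5→R] = [9, 8, 5]
r9 m[φ6→R] = [8, 4, 4]
r9 m[φ7→P] = [1, 6, 3]
r9 m[Q→φ0] = [4128, 3048, 3504]
r9 m[Q→φ1] = [3343, 1218, 1184]
r9 m[C→φ0] = [244, 35, 220]
r9 m[C→φ2] = [153984, 71280, 177696]
r9 m[C→φ4] = [2348256, 2494800, 2443320]
r9 m[R→φ1] = [360, 288, 120]
r9 m[R→φ3] = [1805112, 989376, 621860]
r9 m[R→φ5] = [1002840, 1113048, 746232]
r9 m[R→φ6] = [1128195, 2226096, 932790]
r9 m[P→φ2] = [1, 6, 3]
r9 m[P→φ7] = [2464320, 2097504, 2203920]
fixed point reached at round 9
b[P] = ⊗ incoming = [2464320, 12585024, 6611760]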